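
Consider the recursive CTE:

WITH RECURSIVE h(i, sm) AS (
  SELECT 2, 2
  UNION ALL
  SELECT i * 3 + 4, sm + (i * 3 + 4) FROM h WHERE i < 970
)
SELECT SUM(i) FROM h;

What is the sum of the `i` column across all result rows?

Base: i=2, sm=2.
Iteration 1: 2 < 970 holds -> i = 2 * 3 + 4 = 10, sm = 2 + 10 = 12.
Iteration 2: 10 < 970 holds -> i = 10 * 3 + 4 = 34, sm = 12 + 34 = 46.
Iteration 3: 34 < 970 holds -> i = 34 * 3 + 4 = 106, sm = 46 + 106 = 152.
Iteration 4: 106 < 970 holds -> i = 106 * 3 + 4 = 322, sm = 152 + 322 = 474.
Iteration 5: 322 < 970 holds -> i = 322 * 3 + 4 = 970, sm = 474 + 970 = 1444.
Iteration 6: 970 < 970 fails; recursion stops.
SUM(i) = 2 + 10 + 34 + 106 + 322 + 970 = 1444.

1444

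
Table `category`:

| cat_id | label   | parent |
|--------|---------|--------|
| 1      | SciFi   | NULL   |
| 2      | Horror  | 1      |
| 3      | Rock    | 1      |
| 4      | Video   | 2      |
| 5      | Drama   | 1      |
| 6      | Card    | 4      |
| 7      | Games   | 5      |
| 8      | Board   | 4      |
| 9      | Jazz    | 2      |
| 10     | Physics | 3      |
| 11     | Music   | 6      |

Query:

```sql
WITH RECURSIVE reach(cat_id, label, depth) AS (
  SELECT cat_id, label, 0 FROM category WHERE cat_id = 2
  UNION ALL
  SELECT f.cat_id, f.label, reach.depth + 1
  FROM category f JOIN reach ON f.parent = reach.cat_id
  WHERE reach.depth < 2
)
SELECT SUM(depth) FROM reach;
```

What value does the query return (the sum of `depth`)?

6

Base: cat_id=2 (Horror) at depth 0.
Iteration 1: rows with parent in {2} -> Video (id 4, depth 1), Jazz (id 9, depth 1).
Iteration 2: rows with parent in {4,9} -> Card (id 6, depth 2), Board (id 8, depth 2).
Iteration 3: depth < 2 fails for all current rows; recursion stops.
SUM(depth) = 0 + 1 + 1 + 2 + 2 = 6.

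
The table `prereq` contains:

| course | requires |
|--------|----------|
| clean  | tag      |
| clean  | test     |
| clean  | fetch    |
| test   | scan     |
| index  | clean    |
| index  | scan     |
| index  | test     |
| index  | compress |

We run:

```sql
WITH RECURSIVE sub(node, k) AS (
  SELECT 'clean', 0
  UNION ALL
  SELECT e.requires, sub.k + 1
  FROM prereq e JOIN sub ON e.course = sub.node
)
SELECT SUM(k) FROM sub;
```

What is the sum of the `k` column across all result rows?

5

Base: (clean, k=0).
Iteration 1: edges from {clean} -> (fetch, k=1), (tag, k=1), (test, k=1).
Iteration 2: edges from {fetch,tag,test} -> (scan, k=2).
Iteration 3: no outgoing edges from {scan}; recursion stops.
SUM(k) = 0 + 1 + 1 + 1 + 2 = 5.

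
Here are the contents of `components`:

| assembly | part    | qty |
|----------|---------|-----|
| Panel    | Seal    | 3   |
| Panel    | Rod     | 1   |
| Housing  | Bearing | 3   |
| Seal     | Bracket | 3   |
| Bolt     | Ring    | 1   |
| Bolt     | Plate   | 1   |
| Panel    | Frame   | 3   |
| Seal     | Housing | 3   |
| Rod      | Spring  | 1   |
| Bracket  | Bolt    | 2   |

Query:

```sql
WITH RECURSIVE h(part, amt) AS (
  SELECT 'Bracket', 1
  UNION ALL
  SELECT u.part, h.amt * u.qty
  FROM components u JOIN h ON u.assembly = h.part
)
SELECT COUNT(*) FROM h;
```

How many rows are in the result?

Base: (Bracket, amt=1).
Iteration 1: components of {Bracket} -> Bolt = 1*2 = 2.
Iteration 2: components of {Bolt} -> Plate = 2*1 = 2, Ring = 2*1 = 2.
Iteration 3: no further components; recursion stops.
Total rows emitted: 4.

4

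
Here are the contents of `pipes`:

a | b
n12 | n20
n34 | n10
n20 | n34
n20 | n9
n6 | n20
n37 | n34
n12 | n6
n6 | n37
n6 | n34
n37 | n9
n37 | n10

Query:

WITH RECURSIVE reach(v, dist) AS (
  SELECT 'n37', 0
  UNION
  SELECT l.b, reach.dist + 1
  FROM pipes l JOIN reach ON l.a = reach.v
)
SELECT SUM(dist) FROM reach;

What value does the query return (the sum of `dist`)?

5

Base: (n37, dist=0).
Iteration 1: edges from {n37} -> (n10, dist=1), (n34, dist=1), (n9, dist=1).
Iteration 2: edges from {n10,n34,n9} -> (n10, dist=2).
Iteration 3: no outgoing edges from {n10}; recursion stops.
SUM(dist) = 0 + 1 + 1 + 1 + 2 = 5.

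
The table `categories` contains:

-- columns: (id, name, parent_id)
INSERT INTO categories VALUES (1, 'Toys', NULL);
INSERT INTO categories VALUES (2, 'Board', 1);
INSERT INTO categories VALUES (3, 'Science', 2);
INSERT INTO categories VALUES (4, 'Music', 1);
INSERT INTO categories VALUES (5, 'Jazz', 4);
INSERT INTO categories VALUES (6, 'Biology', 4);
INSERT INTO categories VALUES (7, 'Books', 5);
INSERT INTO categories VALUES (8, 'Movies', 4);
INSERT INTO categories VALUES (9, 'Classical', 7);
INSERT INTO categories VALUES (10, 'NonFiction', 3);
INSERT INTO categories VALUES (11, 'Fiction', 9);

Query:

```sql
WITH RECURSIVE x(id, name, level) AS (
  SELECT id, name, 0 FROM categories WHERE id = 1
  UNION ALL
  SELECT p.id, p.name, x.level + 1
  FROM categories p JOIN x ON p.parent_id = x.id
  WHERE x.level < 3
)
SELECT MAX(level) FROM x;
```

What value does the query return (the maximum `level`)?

Base: id=1 (Toys) at level 0.
Iteration 1: rows with parent_id in {1} -> Board (id 2, level 1), Music (id 4, level 1).
Iteration 2: rows with parent_id in {2,4} -> Science (id 3, level 2), Jazz (id 5, level 2), Biology (id 6, level 2), Movies (id 8, level 2).
Iteration 3: rows with parent_id in {3,5,6,8} -> Books (id 7, level 3), NonFiction (id 10, level 3).
Iteration 4: level < 3 fails for all current rows; recursion stops.
level values: 0, 1, 1, 2, 2, 2, 2, 3, 3; the maximum is 3.

3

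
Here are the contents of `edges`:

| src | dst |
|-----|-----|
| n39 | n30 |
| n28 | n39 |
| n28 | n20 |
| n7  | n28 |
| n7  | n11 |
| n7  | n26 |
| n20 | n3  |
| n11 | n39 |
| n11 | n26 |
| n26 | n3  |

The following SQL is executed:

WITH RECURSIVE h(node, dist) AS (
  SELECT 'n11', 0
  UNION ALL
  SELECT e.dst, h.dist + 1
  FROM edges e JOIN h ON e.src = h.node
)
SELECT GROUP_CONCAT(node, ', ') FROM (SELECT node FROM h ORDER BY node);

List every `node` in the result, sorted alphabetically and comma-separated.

Base: (n11, dist=0).
Iteration 1: edges from {n11} -> (n26, dist=1), (n39, dist=1).
Iteration 2: edges from {n26,n39} -> (n3, dist=2), (n30, dist=2).
Iteration 3: no outgoing edges from {n3,n30}; recursion stops.

n11, n26, n3, n30, n39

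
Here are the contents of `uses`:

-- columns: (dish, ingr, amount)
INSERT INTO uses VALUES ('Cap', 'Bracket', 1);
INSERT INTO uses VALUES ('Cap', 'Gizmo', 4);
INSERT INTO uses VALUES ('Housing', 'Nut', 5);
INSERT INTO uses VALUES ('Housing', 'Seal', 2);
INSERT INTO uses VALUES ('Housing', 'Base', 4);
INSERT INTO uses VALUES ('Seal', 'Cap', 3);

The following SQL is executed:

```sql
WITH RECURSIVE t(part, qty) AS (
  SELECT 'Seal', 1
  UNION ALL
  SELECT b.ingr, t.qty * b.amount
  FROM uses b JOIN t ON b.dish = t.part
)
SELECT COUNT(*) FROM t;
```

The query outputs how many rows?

Base: (Seal, qty=1).
Iteration 1: components of {Seal} -> Cap = 1*3 = 3.
Iteration 2: components of {Cap} -> Bracket = 3*1 = 3, Gizmo = 3*4 = 12.
Iteration 3: no further components; recursion stops.
Total rows emitted: 4.

4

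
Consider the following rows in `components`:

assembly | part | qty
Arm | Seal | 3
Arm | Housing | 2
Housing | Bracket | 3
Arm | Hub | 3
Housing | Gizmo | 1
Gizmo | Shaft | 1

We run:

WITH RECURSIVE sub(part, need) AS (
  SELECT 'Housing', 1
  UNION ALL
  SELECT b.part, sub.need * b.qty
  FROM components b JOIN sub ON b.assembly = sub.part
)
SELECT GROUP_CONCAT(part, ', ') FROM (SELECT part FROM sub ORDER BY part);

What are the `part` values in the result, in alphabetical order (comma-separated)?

Bracket, Gizmo, Housing, Shaft

Base: (Housing, need=1).
Iteration 1: components of {Housing} -> Bracket = 1*3 = 3, Gizmo = 1*1 = 1.
Iteration 2: components of {Bracket,Gizmo} -> Shaft = 1*1 = 1.
Iteration 3: no further components; recursion stops.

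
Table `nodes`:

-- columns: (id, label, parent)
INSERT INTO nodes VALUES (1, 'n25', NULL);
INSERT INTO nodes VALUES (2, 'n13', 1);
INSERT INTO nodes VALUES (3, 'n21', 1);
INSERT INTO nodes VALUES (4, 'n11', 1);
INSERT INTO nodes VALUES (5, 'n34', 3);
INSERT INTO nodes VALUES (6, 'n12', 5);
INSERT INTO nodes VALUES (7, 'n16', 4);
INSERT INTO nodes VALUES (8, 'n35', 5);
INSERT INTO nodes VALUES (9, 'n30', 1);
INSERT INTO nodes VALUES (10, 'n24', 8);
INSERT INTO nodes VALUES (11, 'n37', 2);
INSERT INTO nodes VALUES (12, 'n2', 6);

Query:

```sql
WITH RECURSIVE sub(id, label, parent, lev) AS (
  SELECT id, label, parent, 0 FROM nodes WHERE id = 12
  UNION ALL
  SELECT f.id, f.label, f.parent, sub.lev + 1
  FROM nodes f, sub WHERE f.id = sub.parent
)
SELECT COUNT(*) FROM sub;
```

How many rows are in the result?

5

Base: id=12 (n2), parent=6, lev 0.
Iteration 1: join on id=6 -> n12 (id 6, parent=5, lev 1).
Iteration 2: join on id=5 -> n34 (id 5, parent=3, lev 2).
Iteration 3: join on id=3 -> n21 (id 3, parent=1, lev 3).
Iteration 4: join on id=1 -> n25 (id 1, parent=NULL, lev 4).
Iteration 5: parent is NULL; no match; recursion stops.
Total rows emitted: 5.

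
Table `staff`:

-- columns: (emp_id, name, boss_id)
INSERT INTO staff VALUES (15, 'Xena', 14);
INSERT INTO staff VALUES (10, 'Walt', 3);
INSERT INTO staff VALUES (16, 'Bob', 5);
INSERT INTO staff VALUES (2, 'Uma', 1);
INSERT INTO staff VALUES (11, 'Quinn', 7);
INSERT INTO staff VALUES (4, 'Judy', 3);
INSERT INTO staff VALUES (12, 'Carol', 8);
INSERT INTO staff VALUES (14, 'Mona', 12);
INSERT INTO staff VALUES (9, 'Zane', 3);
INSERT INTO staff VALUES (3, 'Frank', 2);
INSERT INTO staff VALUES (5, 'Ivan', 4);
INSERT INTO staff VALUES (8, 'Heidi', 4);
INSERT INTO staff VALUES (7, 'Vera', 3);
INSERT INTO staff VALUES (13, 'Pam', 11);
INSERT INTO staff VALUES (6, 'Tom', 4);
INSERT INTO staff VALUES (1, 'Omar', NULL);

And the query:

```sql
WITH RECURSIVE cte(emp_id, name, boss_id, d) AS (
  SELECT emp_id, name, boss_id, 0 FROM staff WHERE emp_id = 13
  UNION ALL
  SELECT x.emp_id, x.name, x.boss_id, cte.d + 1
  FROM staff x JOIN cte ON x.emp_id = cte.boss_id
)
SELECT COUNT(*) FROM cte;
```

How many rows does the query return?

Base: emp_id=13 (Pam), boss_id=11, d 0.
Iteration 1: join on emp_id=11 -> Quinn (id 11, boss_id=7, d 1).
Iteration 2: join on emp_id=7 -> Vera (id 7, boss_id=3, d 2).
Iteration 3: join on emp_id=3 -> Frank (id 3, boss_id=2, d 3).
Iteration 4: join on emp_id=2 -> Uma (id 2, boss_id=1, d 4).
Iteration 5: join on emp_id=1 -> Omar (id 1, boss_id=NULL, d 5).
Iteration 6: boss_id is NULL; no match; recursion stops.
Total rows emitted: 6.

6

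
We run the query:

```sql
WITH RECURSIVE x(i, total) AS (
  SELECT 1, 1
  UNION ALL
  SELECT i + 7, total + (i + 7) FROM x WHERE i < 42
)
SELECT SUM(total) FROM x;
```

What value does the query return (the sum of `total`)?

420

Base: i=1, total=1.
Iteration 1: 1 < 42 holds -> i = 1 + 7 = 8, total = 1 + 8 = 9.
Iteration 2: 8 < 42 holds -> i = 8 + 7 = 15, total = 9 + 15 = 24.
Iteration 3: 15 < 42 holds -> i = 15 + 7 = 22, total = 24 + 22 = 46.
Iteration 4: 22 < 42 holds -> i = 22 + 7 = 29, total = 46 + 29 = 75.
Iteration 5: 29 < 42 holds -> i = 29 + 7 = 36, total = 75 + 36 = 111.
Iteration 6: 36 < 42 holds -> i = 36 + 7 = 43, total = 111 + 43 = 154.
Iteration 7: 43 < 42 fails; recursion stops.
SUM(total) = 1 + 9 + 24 + 46 + 75 + 111 + 154 = 420.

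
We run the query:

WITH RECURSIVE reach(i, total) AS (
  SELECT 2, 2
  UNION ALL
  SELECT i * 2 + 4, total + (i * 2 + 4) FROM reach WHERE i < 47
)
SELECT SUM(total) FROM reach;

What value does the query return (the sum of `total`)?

Base: i=2, total=2.
Iteration 1: 2 < 47 holds -> i = 2 * 2 + 4 = 8, total = 2 + 8 = 10.
Iteration 2: 8 < 47 holds -> i = 8 * 2 + 4 = 20, total = 10 + 20 = 30.
Iteration 3: 20 < 47 holds -> i = 20 * 2 + 4 = 44, total = 30 + 44 = 74.
Iteration 4: 44 < 47 holds -> i = 44 * 2 + 4 = 92, total = 74 + 92 = 166.
Iteration 5: 92 < 47 fails; recursion stops.
SUM(total) = 2 + 10 + 30 + 74 + 166 = 282.

282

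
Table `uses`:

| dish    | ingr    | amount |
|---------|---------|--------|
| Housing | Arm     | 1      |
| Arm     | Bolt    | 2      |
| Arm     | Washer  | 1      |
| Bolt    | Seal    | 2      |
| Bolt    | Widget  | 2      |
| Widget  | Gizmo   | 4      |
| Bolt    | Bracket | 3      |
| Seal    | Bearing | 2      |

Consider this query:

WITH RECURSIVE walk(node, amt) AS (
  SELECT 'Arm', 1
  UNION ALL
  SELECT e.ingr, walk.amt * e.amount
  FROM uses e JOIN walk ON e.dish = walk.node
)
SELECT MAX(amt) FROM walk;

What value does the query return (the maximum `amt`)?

Base: (Arm, amt=1).
Iteration 1: components of {Arm} -> Bolt = 1*2 = 2, Washer = 1*1 = 1.
Iteration 2: components of {Bolt,Washer} -> Bracket = 2*3 = 6, Seal = 2*2 = 4, Widget = 2*2 = 4.
Iteration 3: components of {Bracket,Seal,Widget} -> Bearing = 4*2 = 8, Gizmo = 4*4 = 16.
Iteration 4: no further components; recursion stops.
amt values: 1, 2, 1, 4, 4, 6, 8, 16; the maximum is 16.

16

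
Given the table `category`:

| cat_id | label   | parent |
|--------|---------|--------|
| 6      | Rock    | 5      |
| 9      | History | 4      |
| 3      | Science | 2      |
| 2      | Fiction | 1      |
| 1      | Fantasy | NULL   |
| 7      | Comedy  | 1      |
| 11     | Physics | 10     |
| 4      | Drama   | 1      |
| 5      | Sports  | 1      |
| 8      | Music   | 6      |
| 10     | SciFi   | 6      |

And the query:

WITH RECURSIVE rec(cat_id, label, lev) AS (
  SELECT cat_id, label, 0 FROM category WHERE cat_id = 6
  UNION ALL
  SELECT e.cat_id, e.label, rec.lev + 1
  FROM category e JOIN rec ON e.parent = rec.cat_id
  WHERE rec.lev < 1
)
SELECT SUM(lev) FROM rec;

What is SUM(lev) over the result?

Base: cat_id=6 (Rock) at lev 0.
Iteration 1: rows with parent in {6} -> Music (id 8, lev 1), SciFi (id 10, lev 1).
Iteration 2: lev < 1 fails for all current rows; recursion stops.
SUM(lev) = 0 + 1 + 1 = 2.

2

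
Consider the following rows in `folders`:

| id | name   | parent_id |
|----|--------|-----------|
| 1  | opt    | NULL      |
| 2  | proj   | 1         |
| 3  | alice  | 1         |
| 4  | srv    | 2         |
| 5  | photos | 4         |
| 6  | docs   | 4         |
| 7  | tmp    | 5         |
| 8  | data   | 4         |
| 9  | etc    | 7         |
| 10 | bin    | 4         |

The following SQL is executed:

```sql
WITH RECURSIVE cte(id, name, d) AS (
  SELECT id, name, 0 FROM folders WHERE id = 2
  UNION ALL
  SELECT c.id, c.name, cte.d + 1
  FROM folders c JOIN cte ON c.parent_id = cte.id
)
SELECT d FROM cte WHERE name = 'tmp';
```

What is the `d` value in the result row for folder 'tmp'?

3

Base: id=2 (proj) at d 0.
Iteration 1: rows with parent_id in {2} -> srv (id 4, d 1).
Iteration 2: rows with parent_id in {4} -> photos (id 5, d 2), docs (id 6, d 2), data (id 8, d 2), bin (id 10, d 2).
Iteration 3: rows with parent_id in {5,6,8,10} -> tmp (id 7, d 3).
Iteration 4: rows with parent_id in {7} -> etc (id 9, d 4).
Iteration 5: no rows with parent_id in {9}; recursion stops.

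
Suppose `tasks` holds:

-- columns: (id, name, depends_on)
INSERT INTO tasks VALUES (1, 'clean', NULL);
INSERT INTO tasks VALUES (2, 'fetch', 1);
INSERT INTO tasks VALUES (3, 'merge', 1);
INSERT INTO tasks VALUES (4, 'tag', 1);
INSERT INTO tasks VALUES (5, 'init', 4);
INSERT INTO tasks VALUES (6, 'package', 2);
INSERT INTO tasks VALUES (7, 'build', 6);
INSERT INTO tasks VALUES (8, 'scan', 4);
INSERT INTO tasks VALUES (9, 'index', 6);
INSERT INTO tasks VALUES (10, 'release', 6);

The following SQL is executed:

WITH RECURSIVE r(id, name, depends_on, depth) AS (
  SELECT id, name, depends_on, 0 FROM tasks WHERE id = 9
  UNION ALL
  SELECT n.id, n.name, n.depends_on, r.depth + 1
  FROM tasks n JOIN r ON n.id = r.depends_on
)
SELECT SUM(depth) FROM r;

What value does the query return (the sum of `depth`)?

Base: id=9 (index), depends_on=6, depth 0.
Iteration 1: join on id=6 -> package (id 6, depends_on=2, depth 1).
Iteration 2: join on id=2 -> fetch (id 2, depends_on=1, depth 2).
Iteration 3: join on id=1 -> clean (id 1, depends_on=NULL, depth 3).
Iteration 4: depends_on is NULL; no match; recursion stops.
SUM(depth) = 0 + 1 + 2 + 3 = 6.

6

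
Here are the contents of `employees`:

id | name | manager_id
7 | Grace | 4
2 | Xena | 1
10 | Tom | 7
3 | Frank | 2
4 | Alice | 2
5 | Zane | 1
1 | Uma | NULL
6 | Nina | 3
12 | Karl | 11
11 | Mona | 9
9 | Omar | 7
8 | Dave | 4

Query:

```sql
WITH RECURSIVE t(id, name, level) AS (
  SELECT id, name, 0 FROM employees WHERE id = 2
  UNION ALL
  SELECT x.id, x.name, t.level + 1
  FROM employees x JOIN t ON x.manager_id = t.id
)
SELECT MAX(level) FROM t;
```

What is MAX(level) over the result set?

5

Base: id=2 (Xena) at level 0.
Iteration 1: rows with manager_id in {2} -> Frank (id 3, level 1), Alice (id 4, level 1).
Iteration 2: rows with manager_id in {3,4} -> Nina (id 6, level 2), Grace (id 7, level 2), Dave (id 8, level 2).
Iteration 3: rows with manager_id in {6,7,8} -> Omar (id 9, level 3), Tom (id 10, level 3).
Iteration 4: rows with manager_id in {9,10} -> Mona (id 11, level 4).
Iteration 5: rows with manager_id in {11} -> Karl (id 12, level 5).
Iteration 6: no rows with manager_id in {12}; recursion stops.
level values: 0, 1, 1, 2, 2, 2, 3, 3, 4, 5; the maximum is 5.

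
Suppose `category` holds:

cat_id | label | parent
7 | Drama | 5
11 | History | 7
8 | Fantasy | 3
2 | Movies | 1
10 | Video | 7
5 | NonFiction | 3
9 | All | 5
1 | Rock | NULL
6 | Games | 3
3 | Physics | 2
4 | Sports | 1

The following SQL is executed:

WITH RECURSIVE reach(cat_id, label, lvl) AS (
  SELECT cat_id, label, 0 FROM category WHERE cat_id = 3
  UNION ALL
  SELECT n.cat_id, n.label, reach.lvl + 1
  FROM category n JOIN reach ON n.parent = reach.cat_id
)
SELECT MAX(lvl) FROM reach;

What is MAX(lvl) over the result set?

3

Base: cat_id=3 (Physics) at lvl 0.
Iteration 1: rows with parent in {3} -> NonFiction (id 5, lvl 1), Games (id 6, lvl 1), Fantasy (id 8, lvl 1).
Iteration 2: rows with parent in {5,6,8} -> Drama (id 7, lvl 2), All (id 9, lvl 2).
Iteration 3: rows with parent in {7,9} -> Video (id 10, lvl 3), History (id 11, lvl 3).
Iteration 4: no rows with parent in {10,11}; recursion stops.
lvl values: 0, 1, 1, 1, 2, 2, 3, 3; the maximum is 3.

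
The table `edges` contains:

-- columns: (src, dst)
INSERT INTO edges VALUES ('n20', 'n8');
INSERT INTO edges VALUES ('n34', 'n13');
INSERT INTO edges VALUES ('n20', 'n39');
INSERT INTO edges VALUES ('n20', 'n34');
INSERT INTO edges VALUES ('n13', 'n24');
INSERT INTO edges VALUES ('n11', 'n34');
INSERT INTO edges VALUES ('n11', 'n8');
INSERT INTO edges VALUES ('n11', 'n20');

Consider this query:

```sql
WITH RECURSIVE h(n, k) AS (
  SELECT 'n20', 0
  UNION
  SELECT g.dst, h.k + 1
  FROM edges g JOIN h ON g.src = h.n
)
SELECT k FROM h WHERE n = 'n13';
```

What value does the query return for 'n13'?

Base: (n20, k=0).
Iteration 1: edges from {n20} -> (n34, k=1), (n39, k=1), (n8, k=1).
Iteration 2: edges from {n34,n39,n8} -> (n13, k=2).
Iteration 3: edges from {n13} -> (n24, k=3).
Iteration 4: no outgoing edges from {n24}; recursion stops.

2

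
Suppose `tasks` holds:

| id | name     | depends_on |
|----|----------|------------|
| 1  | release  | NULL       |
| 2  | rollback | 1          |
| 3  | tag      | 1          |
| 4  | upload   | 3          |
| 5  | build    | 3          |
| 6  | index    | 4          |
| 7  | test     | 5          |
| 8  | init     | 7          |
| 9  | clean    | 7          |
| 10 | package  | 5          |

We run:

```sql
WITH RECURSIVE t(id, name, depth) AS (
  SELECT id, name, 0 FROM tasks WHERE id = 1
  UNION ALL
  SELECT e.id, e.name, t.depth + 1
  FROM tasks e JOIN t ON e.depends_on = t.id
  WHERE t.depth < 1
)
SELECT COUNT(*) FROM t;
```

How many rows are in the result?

Base: id=1 (release) at depth 0.
Iteration 1: rows with depends_on in {1} -> rollback (id 2, depth 1), tag (id 3, depth 1).
Iteration 2: depth < 1 fails for all current rows; recursion stops.
Total rows emitted: 3.

3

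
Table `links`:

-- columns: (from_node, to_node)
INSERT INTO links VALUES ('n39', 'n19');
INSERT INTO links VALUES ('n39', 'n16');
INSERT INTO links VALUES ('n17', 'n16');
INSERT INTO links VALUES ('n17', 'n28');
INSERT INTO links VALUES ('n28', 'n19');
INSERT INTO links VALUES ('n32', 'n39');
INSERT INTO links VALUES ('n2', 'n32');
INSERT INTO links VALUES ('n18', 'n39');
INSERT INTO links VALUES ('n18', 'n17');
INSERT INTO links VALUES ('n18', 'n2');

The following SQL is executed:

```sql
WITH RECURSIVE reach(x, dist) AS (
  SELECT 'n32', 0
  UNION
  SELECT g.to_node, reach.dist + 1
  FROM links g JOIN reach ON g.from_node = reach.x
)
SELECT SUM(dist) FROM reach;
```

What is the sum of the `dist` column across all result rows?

5

Base: (n32, dist=0).
Iteration 1: edges from {n32} -> (n39, dist=1).
Iteration 2: edges from {n39} -> (n16, dist=2), (n19, dist=2).
Iteration 3: no outgoing edges from {n16,n19}; recursion stops.
SUM(dist) = 0 + 1 + 2 + 2 = 5.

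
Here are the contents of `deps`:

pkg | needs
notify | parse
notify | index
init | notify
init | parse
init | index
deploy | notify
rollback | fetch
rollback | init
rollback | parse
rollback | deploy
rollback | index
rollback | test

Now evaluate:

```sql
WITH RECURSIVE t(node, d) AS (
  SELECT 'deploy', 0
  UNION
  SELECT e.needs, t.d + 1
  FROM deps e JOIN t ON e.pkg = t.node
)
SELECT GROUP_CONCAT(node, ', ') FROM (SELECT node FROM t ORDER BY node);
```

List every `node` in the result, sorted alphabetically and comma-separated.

deploy, index, notify, parse

Base: (deploy, d=0).
Iteration 1: edges from {deploy} -> (notify, d=1).
Iteration 2: edges from {notify} -> (index, d=2), (parse, d=2).
Iteration 3: no outgoing edges from {index,parse}; recursion stops.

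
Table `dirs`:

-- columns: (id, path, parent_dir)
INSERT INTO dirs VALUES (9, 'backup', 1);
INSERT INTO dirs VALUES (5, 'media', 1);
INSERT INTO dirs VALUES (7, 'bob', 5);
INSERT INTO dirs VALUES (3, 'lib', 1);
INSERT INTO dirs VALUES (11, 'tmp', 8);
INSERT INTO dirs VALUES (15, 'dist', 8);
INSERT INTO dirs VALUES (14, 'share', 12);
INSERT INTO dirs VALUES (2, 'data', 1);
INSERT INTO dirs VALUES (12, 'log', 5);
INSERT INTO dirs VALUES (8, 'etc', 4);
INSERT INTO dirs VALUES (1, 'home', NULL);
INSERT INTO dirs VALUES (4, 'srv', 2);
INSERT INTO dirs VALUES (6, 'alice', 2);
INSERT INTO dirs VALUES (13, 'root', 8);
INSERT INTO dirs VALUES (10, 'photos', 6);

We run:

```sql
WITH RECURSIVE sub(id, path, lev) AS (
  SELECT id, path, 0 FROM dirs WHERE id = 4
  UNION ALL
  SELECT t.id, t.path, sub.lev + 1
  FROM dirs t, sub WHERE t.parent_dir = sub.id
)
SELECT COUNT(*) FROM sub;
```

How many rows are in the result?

Base: id=4 (srv) at lev 0.
Iteration 1: rows with parent_dir in {4} -> etc (id 8, lev 1).
Iteration 2: rows with parent_dir in {8} -> tmp (id 11, lev 2), root (id 13, lev 2), dist (id 15, lev 2).
Iteration 3: no rows with parent_dir in {11,13,15}; recursion stops.
Total rows emitted: 5.

5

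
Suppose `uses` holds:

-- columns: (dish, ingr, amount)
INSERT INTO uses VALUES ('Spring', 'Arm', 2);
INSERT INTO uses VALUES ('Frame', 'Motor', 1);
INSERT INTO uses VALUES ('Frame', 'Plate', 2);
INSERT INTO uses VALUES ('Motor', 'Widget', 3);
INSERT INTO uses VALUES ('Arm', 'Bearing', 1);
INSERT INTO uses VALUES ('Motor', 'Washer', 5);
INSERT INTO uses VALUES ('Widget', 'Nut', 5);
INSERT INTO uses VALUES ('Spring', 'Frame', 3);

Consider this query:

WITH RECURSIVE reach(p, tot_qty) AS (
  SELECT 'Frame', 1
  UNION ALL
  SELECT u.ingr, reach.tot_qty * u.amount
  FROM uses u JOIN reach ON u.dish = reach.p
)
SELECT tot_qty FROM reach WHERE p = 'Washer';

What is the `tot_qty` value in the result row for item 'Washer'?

Base: (Frame, tot_qty=1).
Iteration 1: components of {Frame} -> Motor = 1*1 = 1, Plate = 1*2 = 2.
Iteration 2: components of {Motor,Plate} -> Washer = 1*5 = 5, Widget = 1*3 = 3.
Iteration 3: components of {Washer,Widget} -> Nut = 3*5 = 15.
Iteration 4: no further components; recursion stops.

5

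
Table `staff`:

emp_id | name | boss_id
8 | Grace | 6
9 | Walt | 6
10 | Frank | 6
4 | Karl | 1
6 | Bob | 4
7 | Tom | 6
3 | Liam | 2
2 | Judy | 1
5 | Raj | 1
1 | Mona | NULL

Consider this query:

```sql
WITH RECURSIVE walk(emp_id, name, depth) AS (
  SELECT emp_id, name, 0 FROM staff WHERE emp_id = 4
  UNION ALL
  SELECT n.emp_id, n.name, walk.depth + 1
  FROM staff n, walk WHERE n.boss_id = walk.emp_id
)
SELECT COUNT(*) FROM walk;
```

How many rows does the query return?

Base: emp_id=4 (Karl) at depth 0.
Iteration 1: rows with boss_id in {4} -> Bob (id 6, depth 1).
Iteration 2: rows with boss_id in {6} -> Tom (id 7, depth 2), Grace (id 8, depth 2), Walt (id 9, depth 2), Frank (id 10, depth 2).
Iteration 3: no rows with boss_id in {7,8,9,10}; recursion stops.
Total rows emitted: 6.

6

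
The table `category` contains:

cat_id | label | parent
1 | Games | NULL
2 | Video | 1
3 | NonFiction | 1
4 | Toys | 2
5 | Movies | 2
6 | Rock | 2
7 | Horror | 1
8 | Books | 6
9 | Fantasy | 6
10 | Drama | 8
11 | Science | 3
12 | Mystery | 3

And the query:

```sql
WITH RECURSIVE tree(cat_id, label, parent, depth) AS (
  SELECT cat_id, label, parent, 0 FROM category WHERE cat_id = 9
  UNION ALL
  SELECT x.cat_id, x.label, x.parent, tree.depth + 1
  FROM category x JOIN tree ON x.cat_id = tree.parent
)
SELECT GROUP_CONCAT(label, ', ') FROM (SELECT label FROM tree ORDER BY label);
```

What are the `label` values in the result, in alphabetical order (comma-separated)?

Base: cat_id=9 (Fantasy), parent=6, depth 0.
Iteration 1: join on cat_id=6 -> Rock (id 6, parent=2, depth 1).
Iteration 2: join on cat_id=2 -> Video (id 2, parent=1, depth 2).
Iteration 3: join on cat_id=1 -> Games (id 1, parent=NULL, depth 3).
Iteration 4: parent is NULL; no match; recursion stops.

Fantasy, Games, Rock, Video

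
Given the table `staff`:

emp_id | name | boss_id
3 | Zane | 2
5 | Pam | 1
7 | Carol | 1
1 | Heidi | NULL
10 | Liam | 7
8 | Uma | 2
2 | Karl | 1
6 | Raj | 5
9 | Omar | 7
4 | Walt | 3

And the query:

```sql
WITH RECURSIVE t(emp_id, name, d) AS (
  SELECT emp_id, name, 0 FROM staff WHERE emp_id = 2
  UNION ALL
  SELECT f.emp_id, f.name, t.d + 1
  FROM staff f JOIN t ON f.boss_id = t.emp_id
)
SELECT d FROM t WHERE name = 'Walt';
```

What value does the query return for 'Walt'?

2

Base: emp_id=2 (Karl) at d 0.
Iteration 1: rows with boss_id in {2} -> Zane (id 3, d 1), Uma (id 8, d 1).
Iteration 2: rows with boss_id in {3,8} -> Walt (id 4, d 2).
Iteration 3: no rows with boss_id in {4}; recursion stops.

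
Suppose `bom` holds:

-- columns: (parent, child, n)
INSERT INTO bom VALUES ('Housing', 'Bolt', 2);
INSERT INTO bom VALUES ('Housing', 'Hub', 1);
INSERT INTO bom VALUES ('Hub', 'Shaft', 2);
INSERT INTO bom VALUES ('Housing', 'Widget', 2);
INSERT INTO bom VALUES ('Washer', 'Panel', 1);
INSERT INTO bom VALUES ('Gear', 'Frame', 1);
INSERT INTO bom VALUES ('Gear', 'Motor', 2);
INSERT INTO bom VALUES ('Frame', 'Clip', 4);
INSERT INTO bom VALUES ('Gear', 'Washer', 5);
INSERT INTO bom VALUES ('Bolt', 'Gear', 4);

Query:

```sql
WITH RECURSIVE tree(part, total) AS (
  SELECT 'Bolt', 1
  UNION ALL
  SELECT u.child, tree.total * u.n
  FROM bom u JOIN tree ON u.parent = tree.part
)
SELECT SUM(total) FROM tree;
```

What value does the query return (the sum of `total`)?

Base: (Bolt, total=1).
Iteration 1: components of {Bolt} -> Gear = 1*4 = 4.
Iteration 2: components of {Gear} -> Frame = 4*1 = 4, Motor = 4*2 = 8, Washer = 4*5 = 20.
Iteration 3: components of {Frame,Motor,Washer} -> Clip = 4*4 = 16, Panel = 20*1 = 20.
Iteration 4: no further components; recursion stops.
SUM(total) = 1 + 4 + 4 + 20 + 8 + 16 + 20 = 73.

73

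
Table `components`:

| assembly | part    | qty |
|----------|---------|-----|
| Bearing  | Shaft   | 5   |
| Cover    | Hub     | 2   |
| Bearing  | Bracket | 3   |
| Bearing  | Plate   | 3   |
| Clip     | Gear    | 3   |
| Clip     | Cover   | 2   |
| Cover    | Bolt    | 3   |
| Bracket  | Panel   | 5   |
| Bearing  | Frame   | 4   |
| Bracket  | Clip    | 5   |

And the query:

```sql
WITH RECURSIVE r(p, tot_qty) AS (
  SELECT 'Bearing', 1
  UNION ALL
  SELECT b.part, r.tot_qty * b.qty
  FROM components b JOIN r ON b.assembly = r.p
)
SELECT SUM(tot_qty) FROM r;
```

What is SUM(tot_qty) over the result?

271

Base: (Bearing, tot_qty=1).
Iteration 1: components of {Bearing} -> Bracket = 1*3 = 3, Frame = 1*4 = 4, Plate = 1*3 = 3, Shaft = 1*5 = 5.
Iteration 2: components of {Bracket,Frame,Plate,Shaft} -> Clip = 3*5 = 15, Panel = 3*5 = 15.
Iteration 3: components of {Clip,Panel} -> Cover = 15*2 = 30, Gear = 15*3 = 45.
Iteration 4: components of {Cover,Gear} -> Bolt = 30*3 = 90, Hub = 30*2 = 60.
Iteration 5: no further components; recursion stops.
SUM(tot_qty) = 1 + 5 + 3 + 4 + 3 + 15 + 15 + 30 + 45 + 60 + 90 = 271.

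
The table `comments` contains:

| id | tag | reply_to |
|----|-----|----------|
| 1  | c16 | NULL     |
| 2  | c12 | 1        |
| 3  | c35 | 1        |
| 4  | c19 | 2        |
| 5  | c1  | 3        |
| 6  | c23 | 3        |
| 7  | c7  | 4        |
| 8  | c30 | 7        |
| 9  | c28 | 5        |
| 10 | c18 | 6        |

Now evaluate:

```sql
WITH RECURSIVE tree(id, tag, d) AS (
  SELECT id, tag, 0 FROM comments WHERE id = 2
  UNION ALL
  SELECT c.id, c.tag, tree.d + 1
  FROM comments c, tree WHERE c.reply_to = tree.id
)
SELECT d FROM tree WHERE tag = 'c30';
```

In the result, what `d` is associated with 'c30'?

Base: id=2 (c12) at d 0.
Iteration 1: rows with reply_to in {2} -> c19 (id 4, d 1).
Iteration 2: rows with reply_to in {4} -> c7 (id 7, d 2).
Iteration 3: rows with reply_to in {7} -> c30 (id 8, d 3).
Iteration 4: no rows with reply_to in {8}; recursion stops.

3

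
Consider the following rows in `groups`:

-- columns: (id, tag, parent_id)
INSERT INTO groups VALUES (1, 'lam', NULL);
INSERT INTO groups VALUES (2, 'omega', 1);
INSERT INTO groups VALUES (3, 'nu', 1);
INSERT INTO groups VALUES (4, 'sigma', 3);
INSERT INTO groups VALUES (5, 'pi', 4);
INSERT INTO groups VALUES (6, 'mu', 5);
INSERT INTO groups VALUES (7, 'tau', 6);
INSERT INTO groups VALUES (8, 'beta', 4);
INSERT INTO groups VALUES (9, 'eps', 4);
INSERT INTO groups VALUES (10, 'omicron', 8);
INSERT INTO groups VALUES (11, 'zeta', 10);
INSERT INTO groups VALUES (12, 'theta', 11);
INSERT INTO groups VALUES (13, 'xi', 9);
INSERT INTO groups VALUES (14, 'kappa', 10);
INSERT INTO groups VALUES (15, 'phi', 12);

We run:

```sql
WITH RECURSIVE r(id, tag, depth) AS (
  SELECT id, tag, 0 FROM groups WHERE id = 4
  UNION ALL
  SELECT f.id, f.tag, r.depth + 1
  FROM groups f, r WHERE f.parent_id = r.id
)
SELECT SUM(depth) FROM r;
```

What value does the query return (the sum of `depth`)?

27

Base: id=4 (sigma) at depth 0.
Iteration 1: rows with parent_id in {4} -> pi (id 5, depth 1), beta (id 8, depth 1), eps (id 9, depth 1).
Iteration 2: rows with parent_id in {5,8,9} -> mu (id 6, depth 2), omicron (id 10, depth 2), xi (id 13, depth 2).
Iteration 3: rows with parent_id in {6,10,13} -> tau (id 7, depth 3), zeta (id 11, depth 3), kappa (id 14, depth 3).
Iteration 4: rows with parent_id in {7,11,14} -> theta (id 12, depth 4).
Iteration 5: rows with parent_id in {12} -> phi (id 15, depth 5).
Iteration 6: no rows with parent_id in {15}; recursion stops.
SUM(depth) = 0 + 1 + 1 + 1 + 2 + 2 + 2 + 3 + 3 + 3 + 4 + 5 = 27.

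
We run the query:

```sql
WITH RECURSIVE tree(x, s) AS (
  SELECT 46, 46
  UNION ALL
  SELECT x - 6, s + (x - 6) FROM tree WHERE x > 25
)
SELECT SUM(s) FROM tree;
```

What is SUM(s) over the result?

Base: x=46, s=46.
Iteration 1: 46 > 25 holds -> x = 46 - 6 = 40, s = 46 + 40 = 86.
Iteration 2: 40 > 25 holds -> x = 40 - 6 = 34, s = 86 + 34 = 120.
Iteration 3: 34 > 25 holds -> x = 34 - 6 = 28, s = 120 + 28 = 148.
Iteration 4: 28 > 25 holds -> x = 28 - 6 = 22, s = 148 + 22 = 170.
Iteration 5: 22 > 25 fails; recursion stops.
SUM(s) = 46 + 86 + 120 + 148 + 170 = 570.

570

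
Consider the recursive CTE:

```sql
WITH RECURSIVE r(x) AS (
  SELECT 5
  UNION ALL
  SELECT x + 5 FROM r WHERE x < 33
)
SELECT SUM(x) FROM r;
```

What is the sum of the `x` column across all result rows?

140

Base: x=5.
Iteration 1: 5 < 33 holds -> x = 5 + 5 = 10.
Iteration 2: 10 < 33 holds -> x = 10 + 5 = 15.
Iteration 3: 15 < 33 holds -> x = 15 + 5 = 20.
Iteration 4: 20 < 33 holds -> x = 20 + 5 = 25.
Iteration 5: 25 < 33 holds -> x = 25 + 5 = 30.
Iteration 6: 30 < 33 holds -> x = 30 + 5 = 35.
Iteration 7: 35 < 33 fails; recursion stops.
SUM(x) = 5 + 10 + 15 + 20 + 25 + 30 + 35 = 140.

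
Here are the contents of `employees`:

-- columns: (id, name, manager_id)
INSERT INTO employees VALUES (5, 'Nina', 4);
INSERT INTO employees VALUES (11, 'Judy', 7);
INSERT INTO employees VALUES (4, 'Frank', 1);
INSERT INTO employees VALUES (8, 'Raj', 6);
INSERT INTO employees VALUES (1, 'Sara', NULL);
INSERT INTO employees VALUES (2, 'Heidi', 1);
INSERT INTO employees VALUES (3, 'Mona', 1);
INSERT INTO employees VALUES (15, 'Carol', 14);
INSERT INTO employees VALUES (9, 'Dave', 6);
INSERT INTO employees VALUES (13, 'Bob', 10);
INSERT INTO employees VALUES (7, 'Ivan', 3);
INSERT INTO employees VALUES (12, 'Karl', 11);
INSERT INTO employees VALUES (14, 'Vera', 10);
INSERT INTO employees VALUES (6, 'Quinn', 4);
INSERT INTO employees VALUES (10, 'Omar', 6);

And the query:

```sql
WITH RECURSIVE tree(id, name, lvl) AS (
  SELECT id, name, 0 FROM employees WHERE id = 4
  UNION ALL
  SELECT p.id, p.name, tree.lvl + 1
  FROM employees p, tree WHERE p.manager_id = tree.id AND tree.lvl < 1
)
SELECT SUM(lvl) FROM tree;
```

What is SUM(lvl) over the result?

2

Base: id=4 (Frank) at lvl 0.
Iteration 1: rows with manager_id in {4} -> Nina (id 5, lvl 1), Quinn (id 6, lvl 1).
Iteration 2: lvl < 1 fails for all current rows; recursion stops.
SUM(lvl) = 0 + 1 + 1 = 2.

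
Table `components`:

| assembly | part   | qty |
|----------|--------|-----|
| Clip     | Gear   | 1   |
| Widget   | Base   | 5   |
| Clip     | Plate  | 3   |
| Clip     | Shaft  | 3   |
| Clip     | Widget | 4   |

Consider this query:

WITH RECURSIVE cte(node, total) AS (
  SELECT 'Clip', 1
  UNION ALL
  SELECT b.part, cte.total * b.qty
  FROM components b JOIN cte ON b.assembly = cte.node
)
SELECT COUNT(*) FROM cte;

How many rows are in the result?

6

Base: (Clip, total=1).
Iteration 1: components of {Clip} -> Gear = 1*1 = 1, Plate = 1*3 = 3, Shaft = 1*3 = 3, Widget = 1*4 = 4.
Iteration 2: components of {Gear,Plate,Shaft,Widget} -> Base = 4*5 = 20.
Iteration 3: no further components; recursion stops.
Total rows emitted: 6.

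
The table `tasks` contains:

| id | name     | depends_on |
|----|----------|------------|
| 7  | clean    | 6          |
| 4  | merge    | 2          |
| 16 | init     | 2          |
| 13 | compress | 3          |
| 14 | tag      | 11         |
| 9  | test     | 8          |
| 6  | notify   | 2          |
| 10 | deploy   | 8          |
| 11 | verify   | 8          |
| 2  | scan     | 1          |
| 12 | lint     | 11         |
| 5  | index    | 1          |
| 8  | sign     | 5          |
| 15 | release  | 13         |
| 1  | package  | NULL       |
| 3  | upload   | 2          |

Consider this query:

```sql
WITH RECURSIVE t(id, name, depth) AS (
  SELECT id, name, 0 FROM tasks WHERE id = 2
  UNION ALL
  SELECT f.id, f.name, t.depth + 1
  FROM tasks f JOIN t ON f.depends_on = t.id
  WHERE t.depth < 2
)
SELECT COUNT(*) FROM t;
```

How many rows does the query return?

Base: id=2 (scan) at depth 0.
Iteration 1: rows with depends_on in {2} -> upload (id 3, depth 1), merge (id 4, depth 1), notify (id 6, depth 1), init (id 16, depth 1).
Iteration 2: rows with depends_on in {3,4,6,16} -> clean (id 7, depth 2), compress (id 13, depth 2).
Iteration 3: depth < 2 fails for all current rows; recursion stops.
Total rows emitted: 7.

7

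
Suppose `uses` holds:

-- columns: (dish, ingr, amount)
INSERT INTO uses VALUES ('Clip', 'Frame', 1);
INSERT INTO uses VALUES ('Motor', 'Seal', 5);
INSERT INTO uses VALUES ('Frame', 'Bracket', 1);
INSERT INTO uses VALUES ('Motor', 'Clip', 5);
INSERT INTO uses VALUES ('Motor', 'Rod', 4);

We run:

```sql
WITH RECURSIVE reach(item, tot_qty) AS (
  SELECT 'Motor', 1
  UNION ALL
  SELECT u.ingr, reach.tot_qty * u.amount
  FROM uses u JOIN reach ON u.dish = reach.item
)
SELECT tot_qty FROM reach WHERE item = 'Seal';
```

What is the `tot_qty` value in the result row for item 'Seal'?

5

Base: (Motor, tot_qty=1).
Iteration 1: components of {Motor} -> Clip = 1*5 = 5, Rod = 1*4 = 4, Seal = 1*5 = 5.
Iteration 2: components of {Clip,Rod,Seal} -> Frame = 5*1 = 5.
Iteration 3: components of {Frame} -> Bracket = 5*1 = 5.
Iteration 4: no further components; recursion stops.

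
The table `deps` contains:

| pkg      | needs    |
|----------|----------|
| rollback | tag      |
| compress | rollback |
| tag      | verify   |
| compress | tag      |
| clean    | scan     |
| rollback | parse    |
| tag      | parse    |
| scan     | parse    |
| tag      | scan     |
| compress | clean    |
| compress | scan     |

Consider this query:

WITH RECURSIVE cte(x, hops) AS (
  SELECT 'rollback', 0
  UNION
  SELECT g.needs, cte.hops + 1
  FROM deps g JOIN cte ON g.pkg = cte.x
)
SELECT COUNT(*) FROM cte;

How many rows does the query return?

Base: (rollback, hops=0).
Iteration 1: edges from {rollback} -> (parse, hops=1), (tag, hops=1).
Iteration 2: edges from {parse,tag} -> (parse, hops=2), (scan, hops=2), (verify, hops=2).
Iteration 3: edges from {parse,scan,verify} -> (parse, hops=3).
Iteration 4: no outgoing edges from {parse}; recursion stops.
Total rows emitted: 7.

7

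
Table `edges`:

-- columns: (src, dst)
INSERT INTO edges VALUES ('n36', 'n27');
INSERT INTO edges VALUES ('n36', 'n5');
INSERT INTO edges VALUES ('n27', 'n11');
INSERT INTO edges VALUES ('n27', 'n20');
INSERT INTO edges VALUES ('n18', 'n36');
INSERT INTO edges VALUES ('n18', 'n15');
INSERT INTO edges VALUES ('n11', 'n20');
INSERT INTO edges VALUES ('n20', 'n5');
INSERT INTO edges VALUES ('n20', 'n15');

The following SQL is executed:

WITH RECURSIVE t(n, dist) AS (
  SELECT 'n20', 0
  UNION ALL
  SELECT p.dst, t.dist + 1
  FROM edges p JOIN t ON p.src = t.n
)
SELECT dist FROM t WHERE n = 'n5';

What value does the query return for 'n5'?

Base: (n20, dist=0).
Iteration 1: edges from {n20} -> (n15, dist=1), (n5, dist=1).
Iteration 2: no outgoing edges from {n15,n5}; recursion stops.

1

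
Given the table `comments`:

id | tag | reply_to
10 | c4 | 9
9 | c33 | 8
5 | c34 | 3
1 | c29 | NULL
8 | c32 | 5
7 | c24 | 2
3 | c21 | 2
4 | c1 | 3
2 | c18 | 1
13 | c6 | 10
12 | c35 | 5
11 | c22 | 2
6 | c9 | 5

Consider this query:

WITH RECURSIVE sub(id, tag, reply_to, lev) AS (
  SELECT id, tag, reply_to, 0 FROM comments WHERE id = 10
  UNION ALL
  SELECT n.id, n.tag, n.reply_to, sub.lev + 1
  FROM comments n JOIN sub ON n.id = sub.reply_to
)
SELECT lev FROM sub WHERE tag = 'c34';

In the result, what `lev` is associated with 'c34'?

Base: id=10 (c4), reply_to=9, lev 0.
Iteration 1: join on id=9 -> c33 (id 9, reply_to=8, lev 1).
Iteration 2: join on id=8 -> c32 (id 8, reply_to=5, lev 2).
Iteration 3: join on id=5 -> c34 (id 5, reply_to=3, lev 3).
Iteration 4: join on id=3 -> c21 (id 3, reply_to=2, lev 4).
Iteration 5: join on id=2 -> c18 (id 2, reply_to=1, lev 5).
Iteration 6: join on id=1 -> c29 (id 1, reply_to=NULL, lev 6).
Iteration 7: reply_to is NULL; no match; recursion stops.

3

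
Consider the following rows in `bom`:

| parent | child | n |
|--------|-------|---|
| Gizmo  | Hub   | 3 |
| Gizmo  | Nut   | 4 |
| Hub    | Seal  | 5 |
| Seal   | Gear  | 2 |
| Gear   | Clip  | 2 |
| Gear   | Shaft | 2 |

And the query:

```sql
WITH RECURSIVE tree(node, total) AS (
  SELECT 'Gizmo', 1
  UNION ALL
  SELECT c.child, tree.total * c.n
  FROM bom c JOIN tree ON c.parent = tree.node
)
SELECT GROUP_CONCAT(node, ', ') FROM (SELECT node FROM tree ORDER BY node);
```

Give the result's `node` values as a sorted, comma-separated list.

Base: (Gizmo, total=1).
Iteration 1: components of {Gizmo} -> Hub = 1*3 = 3, Nut = 1*4 = 4.
Iteration 2: components of {Hub,Nut} -> Seal = 3*5 = 15.
Iteration 3: components of {Seal} -> Gear = 15*2 = 30.
Iteration 4: components of {Gear} -> Clip = 30*2 = 60, Shaft = 30*2 = 60.
Iteration 5: no further components; recursion stops.

Clip, Gear, Gizmo, Hub, Nut, Seal, Shaft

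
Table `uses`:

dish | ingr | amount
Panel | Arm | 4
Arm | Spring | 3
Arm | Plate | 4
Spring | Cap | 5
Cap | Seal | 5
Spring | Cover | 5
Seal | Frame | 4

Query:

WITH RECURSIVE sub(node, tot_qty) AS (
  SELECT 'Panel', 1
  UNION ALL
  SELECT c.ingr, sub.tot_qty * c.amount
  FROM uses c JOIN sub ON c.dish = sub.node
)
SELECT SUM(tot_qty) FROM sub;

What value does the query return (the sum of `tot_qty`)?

1653

Base: (Panel, tot_qty=1).
Iteration 1: components of {Panel} -> Arm = 1*4 = 4.
Iteration 2: components of {Arm} -> Plate = 4*4 = 16, Spring = 4*3 = 12.
Iteration 3: components of {Plate,Spring} -> Cap = 12*5 = 60, Cover = 12*5 = 60.
Iteration 4: components of {Cap,Cover} -> Seal = 60*5 = 300.
Iteration 5: components of {Seal} -> Frame = 300*4 = 1200.
Iteration 6: no further components; recursion stops.
SUM(tot_qty) = 1 + 4 + 12 + 16 + 60 + 60 + 300 + 1200 = 1653.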